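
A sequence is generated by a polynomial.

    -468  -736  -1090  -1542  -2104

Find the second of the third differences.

Δ: -268, -354, -452, -562
Δ²: -86, -98, -110
Δ³: -12, -12

-12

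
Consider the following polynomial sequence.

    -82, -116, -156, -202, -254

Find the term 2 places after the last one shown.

-376

First differences: -34, -40, -46, -52
Second differences: -6, -6, -6
Constant second difference = -6, so extend:
-52 − 6 = -58;  -254 − 58 = -312
-58 − 6 = -64;  -312 − 64 = -376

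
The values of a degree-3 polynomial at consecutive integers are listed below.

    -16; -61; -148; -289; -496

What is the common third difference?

First differences: -45, -87, -141, -207
Second differences: -42, -54, -66
Third differences: -12, -12

-12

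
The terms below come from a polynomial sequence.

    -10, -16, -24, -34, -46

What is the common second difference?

-2

First differences: -6, -8, -10, -12
Second differences: -2, -2, -2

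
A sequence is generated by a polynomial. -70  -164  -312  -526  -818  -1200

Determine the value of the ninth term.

-3006

D1: -94, -148, -214, -292, -382
D2: -54, -66, -78, -90
D3: -12, -12, -12
The third differences are constant (-12).
-90 − 12 = -102;  -382 − 102 = -484;  -1200 − 484 = -1684
-102 − 12 = -114;  -484 − 114 = -598;  -1684 − 598 = -2282
-114 − 12 = -126;  -598 − 126 = -724;  -2282 − 724 = -3006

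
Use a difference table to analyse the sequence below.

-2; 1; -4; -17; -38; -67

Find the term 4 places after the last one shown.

D1: 3, -5, -13, -21, -29
D2: -8, -8, -8, -8
The second differences are constant (-8).
-29 − 8 = -37;  -67 − 37 = -104
-37 − 8 = -45;  -104 − 45 = -149
-45 − 8 = -53;  -149 − 53 = -202
-53 − 8 = -61;  -202 − 61 = -263

-263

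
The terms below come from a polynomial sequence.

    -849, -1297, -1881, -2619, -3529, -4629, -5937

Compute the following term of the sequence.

-7471

Δ: -448, -584, -738, -910, -1100, -1308
Δ²: -136, -154, -172, -190, -208
Δ³: -18, -18, -18, -18
Constant third difference = -18, so extend:
-208 − 18 = -226;  -1308 − 226 = -1534;  -5937 − 1534 = -7471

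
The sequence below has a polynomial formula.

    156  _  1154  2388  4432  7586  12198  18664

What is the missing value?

Using the last 6 terms:
Δ: 1234  2044  3154  4612  6466
Δ²: 810  1110  1458  1854
Δ³: 300  348  396
Δ⁴: 48  48
Constant fourth difference = 48.
Extend backward: 300 − 48 = 252;  810 − 252 = 558;  1234 − 558 = 676;  1154 − 676 = 478

478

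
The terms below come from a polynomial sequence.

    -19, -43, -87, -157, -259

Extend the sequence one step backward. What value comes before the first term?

D1: -24  -44  -70  -102
D2: -20  -26  -32
D3: -6  -6
The third differences are constant at -6.
Work back: -20 + 6 = -14;  -24 + 14 = -10;  -19 + 10 = -9

-9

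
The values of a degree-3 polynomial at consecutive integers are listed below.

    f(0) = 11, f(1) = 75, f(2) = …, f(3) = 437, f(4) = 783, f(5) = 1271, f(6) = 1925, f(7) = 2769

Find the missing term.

Using the last 5 terms:
Δ: 346, 488, 654, 844
Δ²: 142, 166, 190
Δ³: 24, 24
Constant third difference = 24.
Extend backward: 142 − 24 = 118;  346 − 118 = 228;  437 − 228 = 209

209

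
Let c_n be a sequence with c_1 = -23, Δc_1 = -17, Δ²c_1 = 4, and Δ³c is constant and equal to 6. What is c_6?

-8

Build the table forward from the leading diagonal:
Δ³: 6, 6, 6, 6, 6, 6
Δ²: 4, 10, 16, 22, 28, 34
Δ: -17, -13, -3, 13, 35, 63
c: -23, -40, -53, -56, -43, -8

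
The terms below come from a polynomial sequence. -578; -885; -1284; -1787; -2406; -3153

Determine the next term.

-4040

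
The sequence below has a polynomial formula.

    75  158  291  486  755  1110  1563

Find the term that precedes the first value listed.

First differences: 83  133  195  269  355  453
Second differences: 50  62  74  86  98
Third differences: 12  12  12  12
The third differences are constant at 12.
Work back: 50 − 12 = 38;  83 − 38 = 45;  75 − 45 = 30

30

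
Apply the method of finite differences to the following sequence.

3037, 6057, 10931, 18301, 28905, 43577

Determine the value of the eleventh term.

213867

First differences: 3020, 4874, 7370, 10604, 14672
Second differences: 1854, 2496, 3234, 4068
Third differences: 642, 738, 834
Fourth differences: 96, 96
Constant fourth difference = 96, so extend:
834 + 96 = 930;  4068 + 930 = 4998;  14672 + 4998 = 19670;  43577 + 19670 = 63247
930 + 96 = 1026;  4998 + 1026 = 6024;  19670 + 6024 = 25694;  63247 + 25694 = 88941
1026 + 96 = 1122;  6024 + 1122 = 7146;  25694 + 7146 = 32840;  88941 + 32840 = 121781
1122 + 96 = 1218;  7146 + 1218 = 8364;  32840 + 8364 = 41204;  121781 + 41204 = 162985
1218 + 96 = 1314;  8364 + 1314 = 9678;  41204 + 9678 = 50882;  162985 + 50882 = 213867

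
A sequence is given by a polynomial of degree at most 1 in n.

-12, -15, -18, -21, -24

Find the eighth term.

D1: -3 , -3 , -3 , -3
The first differences are constant (-3).
-24 − 3 = -27
-27 − 3 = -30
-30 − 3 = -33

-33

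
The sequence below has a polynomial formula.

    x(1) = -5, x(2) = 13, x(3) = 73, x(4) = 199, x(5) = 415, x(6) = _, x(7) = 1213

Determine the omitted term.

Using the first 5 terms:
First differences: 18  60  126  216
Second differences: 42  66  90
Third differences: 24  24
Constant third difference = 24.
Extend forward: 90 + 24 = 114;  216 + 114 = 330;  415 + 330 = 745

745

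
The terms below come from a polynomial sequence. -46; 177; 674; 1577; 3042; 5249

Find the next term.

8402

First differences: 223  497  903  1465  2207
Second differences: 274  406  562  742
Third differences: 132  156  180
Fourth differences: 24  24
The fourth differences are constant (24).
180 + 24 = 204;  742 + 204 = 946;  2207 + 946 = 3153;  5249 + 3153 = 8402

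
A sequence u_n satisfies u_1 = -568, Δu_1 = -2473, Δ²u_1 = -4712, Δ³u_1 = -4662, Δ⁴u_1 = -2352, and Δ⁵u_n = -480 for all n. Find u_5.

Build the table forward from the leading diagonal:
D5: -480, -480, -480, -480, -480
D4: -2352, -2832, -3312, -3792, -4272
D3: -4662, -7014, -9846, -13158, -16950
D2: -4712, -9374, -16388, -26234, -39392
D1: -2473, -7185, -16559, -32947, -59181
u: -568, -3041, -10226, -26785, -59732

-59732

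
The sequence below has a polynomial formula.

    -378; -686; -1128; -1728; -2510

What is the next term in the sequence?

D1: -308, -442, -600, -782
D2: -134, -158, -182
D3: -24, -24
Constant third difference = -24, so extend:
-182 − 24 = -206;  -782 − 206 = -988;  -2510 − 988 = -3498

-3498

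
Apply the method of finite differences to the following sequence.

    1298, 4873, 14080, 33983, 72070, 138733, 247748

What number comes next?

Δ: 3575  9207  19903  38087  66663  109015
Δ²: 5632  10696  18184  28576  42352
Δ³: 5064  7488  10392  13776
Δ⁴: 2424  2904  3384
Δ⁵: 480  480
The fifth differences are constant (480).
3384 + 480 = 3864;  13776 + 3864 = 17640;  42352 + 17640 = 59992;  109015 + 59992 = 169007;  247748 + 169007 = 416755

416755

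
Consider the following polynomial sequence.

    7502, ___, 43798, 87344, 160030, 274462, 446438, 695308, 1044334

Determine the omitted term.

19618

Using the last 7 terms:
43546, 72686, 114432, 171976, 248870, 349026
29140, 41746, 57544, 76894, 100156
12606, 15798, 19350, 23262
3192, 3552, 3912
360, 360
Constant fifth difference = 360.
Extend backward: 3192 − 360 = 2832;  12606 − 2832 = 9774;  29140 − 9774 = 19366;  43546 − 19366 = 24180;  43798 − 24180 = 19618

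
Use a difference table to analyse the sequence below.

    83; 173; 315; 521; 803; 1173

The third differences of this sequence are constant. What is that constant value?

D1: 90, 142, 206, 282, 370
D2: 52, 64, 76, 88
D3: 12, 12, 12

12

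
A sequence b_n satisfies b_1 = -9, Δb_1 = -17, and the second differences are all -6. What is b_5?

Build the table forward from the leading diagonal:
D2: -6, -6, -6, -6, -6
D1: -17, -23, -29, -35, -41
b: -9, -26, -49, -78, -113

-113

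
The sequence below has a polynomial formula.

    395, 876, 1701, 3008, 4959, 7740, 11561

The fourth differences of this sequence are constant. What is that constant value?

24

First differences: 481, 825, 1307, 1951, 2781, 3821
Second differences: 344, 482, 644, 830, 1040
Third differences: 138, 162, 186, 210
Fourth differences: 24, 24, 24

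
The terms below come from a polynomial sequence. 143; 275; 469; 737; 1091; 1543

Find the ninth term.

3607

Δ: 132, 194, 268, 354, 452
Δ²: 62, 74, 86, 98
Δ³: 12, 12, 12
The third differences are constant (12).
98 + 12 = 110;  452 + 110 = 562;  1543 + 562 = 2105
110 + 12 = 122;  562 + 122 = 684;  2105 + 684 = 2789
122 + 12 = 134;  684 + 134 = 818;  2789 + 818 = 3607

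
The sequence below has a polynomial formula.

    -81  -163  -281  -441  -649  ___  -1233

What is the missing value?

Using the first 5 terms:
Δ: -82, -118, -160, -208
Δ²: -36, -42, -48
Δ³: -6, -6
Constant third difference = -6.
Extend forward: -48 − 6 = -54;  -208 − 54 = -262;  -649 − 262 = -911

-911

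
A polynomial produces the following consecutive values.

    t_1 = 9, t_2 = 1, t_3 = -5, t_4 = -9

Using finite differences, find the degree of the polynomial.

2

Δ: -8, -6, -4
Δ²: 2, 2
The second differences are constant, so the polynomial has degree 2.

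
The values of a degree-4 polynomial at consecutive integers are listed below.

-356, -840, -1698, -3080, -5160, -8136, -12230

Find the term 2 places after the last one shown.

-24780

Δ: -484, -858, -1382, -2080, -2976, -4094
Δ²: -374, -524, -698, -896, -1118
Δ³: -150, -174, -198, -222
Δ⁴: -24, -24, -24
Fourth differences constant at -24.
-222 − 24 = -246;  -1118 − 246 = -1364;  -4094 − 1364 = -5458;  -12230 − 5458 = -17688
-246 − 24 = -270;  -1364 − 270 = -1634;  -5458 − 1634 = -7092;  -17688 − 7092 = -24780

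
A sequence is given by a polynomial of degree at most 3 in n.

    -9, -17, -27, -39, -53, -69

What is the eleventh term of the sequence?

-179

First differences: -8, -10, -12, -14, -16
Second differences: -2, -2, -2, -2
Second differences constant at -2.
-16 − 2 = -18;  -69 − 18 = -87
-18 − 2 = -20;  -87 − 20 = -107
-20 − 2 = -22;  -107 − 22 = -129
-22 − 2 = -24;  -129 − 24 = -153
-24 − 2 = -26;  -153 − 26 = -179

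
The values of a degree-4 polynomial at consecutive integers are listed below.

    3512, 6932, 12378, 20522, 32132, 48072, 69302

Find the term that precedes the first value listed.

1542

First differences: 3420  5446  8144  11610  15940  21230
Second differences: 2026  2698  3466  4330  5290
Third differences: 672  768  864  960
Fourth differences: 96  96  96
The fourth differences are constant at 96.
Work back: 672 − 96 = 576;  2026 − 576 = 1450;  3420 − 1450 = 1970;  3512 − 1970 = 1542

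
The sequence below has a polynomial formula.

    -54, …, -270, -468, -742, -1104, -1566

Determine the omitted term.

-136

Using the last 5 terms:
D1: -198, -274, -362, -462
D2: -76, -88, -100
D3: -12, -12
Constant third difference = -12.
Extend backward: -76 + 12 = -64;  -198 + 64 = -134;  -270 + 134 = -136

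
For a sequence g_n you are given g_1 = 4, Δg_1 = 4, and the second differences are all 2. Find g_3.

14

Build the table forward from the leading diagonal:
Second differences: 2  2  2
First differences: 4  6  8
g: 4  8  14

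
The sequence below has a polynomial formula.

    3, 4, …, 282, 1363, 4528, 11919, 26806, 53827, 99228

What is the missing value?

31

Using the last 7 terms:
Δ: 1081  3165  7391  14887  27021  45401
Δ²: 2084  4226  7496  12134  18380
Δ³: 2142  3270  4638  6246
Δ⁴: 1128  1368  1608
Δ⁵: 240  240
Constant fifth difference = 240.
Extend backward: 1128 − 240 = 888;  2142 − 888 = 1254;  2084 − 1254 = 830;  1081 − 830 = 251;  282 − 251 = 31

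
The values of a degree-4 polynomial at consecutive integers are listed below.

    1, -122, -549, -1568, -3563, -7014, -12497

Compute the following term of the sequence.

-20684

-123, -427, -1019, -1995, -3451, -5483
-304, -592, -976, -1456, -2032
-288, -384, -480, -576
-96, -96, -96
The fourth differences are constant (-96).
-576 − 96 = -672;  -2032 − 672 = -2704;  -5483 − 2704 = -8187;  -12497 − 8187 = -20684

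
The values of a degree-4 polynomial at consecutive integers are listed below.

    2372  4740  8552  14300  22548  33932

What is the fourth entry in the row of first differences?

First differences: 2368, 3812, 5748, 8248, 11384
Second differences: 1444, 1936, 2500, 3136
Third differences: 492, 564, 636
Fourth differences: 72, 72

8248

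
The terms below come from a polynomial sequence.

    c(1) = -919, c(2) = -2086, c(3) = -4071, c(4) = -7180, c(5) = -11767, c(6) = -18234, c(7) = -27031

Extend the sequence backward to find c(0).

-312

First differences: -1167, -1985, -3109, -4587, -6467, -8797
Second differences: -818, -1124, -1478, -1880, -2330
Third differences: -306, -354, -402, -450
Fourth differences: -48, -48, -48
The fourth differences are constant at -48.
Work back: -306 + 48 = -258;  -818 + 258 = -560;  -1167 + 560 = -607;  -919 + 607 = -312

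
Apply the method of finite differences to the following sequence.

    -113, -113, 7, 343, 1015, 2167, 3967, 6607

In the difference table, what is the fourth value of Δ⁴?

Δ: 0, 120, 336, 672, 1152, 1800, 2640
Δ²: 120, 216, 336, 480, 648, 840
Δ³: 96, 120, 144, 168, 192
Δ⁴: 24, 24, 24, 24

24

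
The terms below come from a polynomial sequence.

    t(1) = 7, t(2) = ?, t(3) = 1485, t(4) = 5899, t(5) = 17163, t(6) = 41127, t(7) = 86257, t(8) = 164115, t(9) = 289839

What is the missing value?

Using the last 7 terms:
4414, 11264, 23964, 45130, 77858, 125724
6850, 12700, 21166, 32728, 47866
5850, 8466, 11562, 15138
2616, 3096, 3576
480, 480
Constant fifth difference = 480.
Extend backward: 2616 − 480 = 2136;  5850 − 2136 = 3714;  6850 − 3714 = 3136;  4414 − 3136 = 1278;  1485 − 1278 = 207

207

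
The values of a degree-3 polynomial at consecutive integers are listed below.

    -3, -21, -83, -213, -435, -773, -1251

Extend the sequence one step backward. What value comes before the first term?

First differences: -18  -62  -130  -222  -338  -478
Second differences: -44  -68  -92  -116  -140
Third differences: -24  -24  -24  -24
The third differences are constant at -24.
Work back: -44 + 24 = -20;  -18 + 20 = 2;  -3 − 2 = -5

-5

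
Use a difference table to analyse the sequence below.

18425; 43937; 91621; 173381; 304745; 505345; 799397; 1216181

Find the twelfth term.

25512 , 47684 , 81760 , 131364 , 200600 , 294052 , 416784
22172 , 34076 , 49604 , 69236 , 93452 , 122732
11904 , 15528 , 19632 , 24216 , 29280
3624 , 4104 , 4584 , 5064
480 , 480 , 480
Constant fifth difference = 480, so extend:
5064 + 480 = 5544;  29280 + 5544 = 34824;  122732 + 34824 = 157556;  416784 + 157556 = 574340;  1216181 + 574340 = 1790521
5544 + 480 = 6024;  34824 + 6024 = 40848;  157556 + 40848 = 198404;  574340 + 198404 = 772744;  1790521 + 772744 = 2563265
6024 + 480 = 6504;  40848 + 6504 = 47352;  198404 + 47352 = 245756;  772744 + 245756 = 1018500;  2563265 + 1018500 = 3581765
6504 + 480 = 6984;  47352 + 6984 = 54336;  245756 + 54336 = 300092;  1018500 + 300092 = 1318592;  3581765 + 1318592 = 4900357

4900357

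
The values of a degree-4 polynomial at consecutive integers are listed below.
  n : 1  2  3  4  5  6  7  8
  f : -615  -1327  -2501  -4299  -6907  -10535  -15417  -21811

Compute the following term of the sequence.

Δ: -712, -1174, -1798, -2608, -3628, -4882, -6394
Δ²: -462, -624, -810, -1020, -1254, -1512
Δ³: -162, -186, -210, -234, -258
Δ⁴: -24, -24, -24, -24
Constant fourth difference = -24, so extend:
-258 − 24 = -282;  -1512 − 282 = -1794;  -6394 − 1794 = -8188;  -21811 − 8188 = -29999

-29999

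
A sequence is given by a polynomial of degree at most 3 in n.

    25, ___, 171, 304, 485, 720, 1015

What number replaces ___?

80

Using the last 5 terms:
First differences: 133  181  235  295
Second differences: 48  54  60
Third differences: 6  6
Constant third difference = 6.
Extend backward: 48 − 6 = 42;  133 − 42 = 91;  171 − 91 = 80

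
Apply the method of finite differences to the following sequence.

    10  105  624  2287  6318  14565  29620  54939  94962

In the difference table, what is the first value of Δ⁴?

Δ: 95, 519, 1663, 4031, 8247, 15055, 25319, 40023
Δ²: 424, 1144, 2368, 4216, 6808, 10264, 14704
Δ³: 720, 1224, 1848, 2592, 3456, 4440
Δ⁴: 504, 624, 744, 864, 984
Δ⁵: 120, 120, 120, 120

504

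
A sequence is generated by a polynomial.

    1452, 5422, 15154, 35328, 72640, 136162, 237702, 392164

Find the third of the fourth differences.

D1: 3970, 9732, 20174, 37312, 63522, 101540, 154462
D2: 5762, 10442, 17138, 26210, 38018, 52922
D3: 4680, 6696, 9072, 11808, 14904
D4: 2016, 2376, 2736, 3096
D5: 360, 360, 360

2736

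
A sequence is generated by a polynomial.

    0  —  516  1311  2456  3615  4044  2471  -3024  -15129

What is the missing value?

Using the last 8 terms:
795  1145  1159  429  -1573  -5495  -12105
350  14  -730  -2002  -3922  -6610
-336  -744  -1272  -1920  -2688
-408  -528  -648  -768
-120  -120  -120
Constant fifth difference = -120.
Extend backward: -408 + 120 = -288;  -336 + 288 = -48;  350 + 48 = 398;  795 − 398 = 397;  516 − 397 = 119

119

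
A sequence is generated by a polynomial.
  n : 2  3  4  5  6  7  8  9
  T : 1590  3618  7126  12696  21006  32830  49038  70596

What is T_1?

First differences: 2028, 3508, 5570, 8310, 11824, 16208, 21558
Second differences: 1480, 2062, 2740, 3514, 4384, 5350
Third differences: 582, 678, 774, 870, 966
Fourth differences: 96, 96, 96, 96
The fourth differences are constant at 96.
Work back: 582 − 96 = 486;  1480 − 486 = 994;  2028 − 994 = 1034;  1590 − 1034 = 556

556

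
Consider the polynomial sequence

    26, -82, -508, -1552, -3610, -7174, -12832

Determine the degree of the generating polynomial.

4

D1: -108, -426, -1044, -2058, -3564, -5658
D2: -318, -618, -1014, -1506, -2094
D3: -300, -396, -492, -588
D4: -96, -96, -96
The fourth differences are constant, so the polynomial has degree 4.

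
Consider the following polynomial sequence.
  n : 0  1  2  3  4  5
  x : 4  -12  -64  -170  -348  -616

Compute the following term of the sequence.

Δ: -16 , -52 , -106 , -178 , -268
Δ²: -36 , -54 , -72 , -90
Δ³: -18 , -18 , -18
Constant third difference = -18, so extend:
-90 − 18 = -108;  -268 − 108 = -376;  -616 − 376 = -992

-992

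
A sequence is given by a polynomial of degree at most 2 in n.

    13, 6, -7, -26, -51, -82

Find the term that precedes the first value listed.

First differences: -7, -13, -19, -25, -31
Second differences: -6, -6, -6, -6
The second differences are constant at -6.
Work back: -7 + 6 = -1;  13 + 1 = 14

14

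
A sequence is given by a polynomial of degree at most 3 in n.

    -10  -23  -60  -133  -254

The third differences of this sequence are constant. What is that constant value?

Δ: -13, -37, -73, -121
Δ²: -24, -36, -48
Δ³: -12, -12

-12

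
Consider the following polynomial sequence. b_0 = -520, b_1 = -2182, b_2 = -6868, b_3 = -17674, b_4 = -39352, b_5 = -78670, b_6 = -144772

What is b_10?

First differences: -1662 , -4686 , -10806 , -21678 , -39318 , -66102
Second differences: -3024 , -6120 , -10872 , -17640 , -26784
Third differences: -3096 , -4752 , -6768 , -9144
Fourth differences: -1656 , -2016 , -2376
Fifth differences: -360 , -360
Constant fifth difference = -360, so extend:
-2376 − 360 = -2736;  -9144 − 2736 = -11880;  -26784 − 11880 = -38664;  -66102 − 38664 = -104766;  -144772 − 104766 = -249538
-2736 − 360 = -3096;  -11880 − 3096 = -14976;  -38664 − 14976 = -53640;  -104766 − 53640 = -158406;  -249538 − 158406 = -407944
-3096 − 360 = -3456;  -14976 − 3456 = -18432;  -53640 − 18432 = -72072;  -158406 − 72072 = -230478;  -407944 − 230478 = -638422
-3456 − 360 = -3816;  -18432 − 3816 = -22248;  -72072 − 22248 = -94320;  -230478 − 94320 = -324798;  -638422 − 324798 = -963220

-963220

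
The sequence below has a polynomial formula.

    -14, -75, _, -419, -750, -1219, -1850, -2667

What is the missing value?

-202

Using the last 5 terms:
D1: -331, -469, -631, -817
D2: -138, -162, -186
D3: -24, -24
Constant third difference = -24.
Extend backward: -138 + 24 = -114;  -331 + 114 = -217;  -419 + 217 = -202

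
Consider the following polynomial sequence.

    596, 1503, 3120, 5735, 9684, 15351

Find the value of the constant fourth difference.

48

Δ: 907, 1617, 2615, 3949, 5667
Δ²: 710, 998, 1334, 1718
Δ³: 288, 336, 384
Δ⁴: 48, 48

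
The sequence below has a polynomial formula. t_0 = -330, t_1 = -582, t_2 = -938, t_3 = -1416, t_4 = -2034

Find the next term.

-2810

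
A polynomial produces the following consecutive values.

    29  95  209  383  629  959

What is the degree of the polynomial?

3

D1: 66, 114, 174, 246, 330
D2: 48, 60, 72, 84
D3: 12, 12, 12
The third differences are constant, so the polynomial has degree 3.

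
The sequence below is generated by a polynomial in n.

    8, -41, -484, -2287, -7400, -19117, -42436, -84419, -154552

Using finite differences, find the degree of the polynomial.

5

D1: -49, -443, -1803, -5113, -11717, -23319, -41983, -70133
D2: -394, -1360, -3310, -6604, -11602, -18664, -28150
D3: -966, -1950, -3294, -4998, -7062, -9486
D4: -984, -1344, -1704, -2064, -2424
D5: -360, -360, -360, -360
The fifth differences are constant, so the polynomial has degree 5.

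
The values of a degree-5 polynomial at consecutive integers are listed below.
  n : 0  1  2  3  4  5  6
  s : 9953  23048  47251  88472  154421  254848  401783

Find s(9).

D1: 13095 , 24203 , 41221 , 65949 , 100427 , 146935
D2: 11108 , 17018 , 24728 , 34478 , 46508
D3: 5910 , 7710 , 9750 , 12030
D4: 1800 , 2040 , 2280
D5: 240 , 240
Constant fifth difference = 240, so extend:
2280 + 240 = 2520;  12030 + 2520 = 14550;  46508 + 14550 = 61058;  146935 + 61058 = 207993;  401783 + 207993 = 609776
2520 + 240 = 2760;  14550 + 2760 = 17310;  61058 + 17310 = 78368;  207993 + 78368 = 286361;  609776 + 286361 = 896137
2760 + 240 = 3000;  17310 + 3000 = 20310;  78368 + 20310 = 98678;  286361 + 98678 = 385039;  896137 + 385039 = 1281176

1281176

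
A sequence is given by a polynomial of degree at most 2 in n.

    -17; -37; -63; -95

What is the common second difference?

-6

D1: -20, -26, -32
D2: -6, -6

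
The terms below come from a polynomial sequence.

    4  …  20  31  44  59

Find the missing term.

11

Using the last 4 terms:
D1: 11, 13, 15
D2: 2, 2
Constant second difference = 2.
Extend backward: 11 − 2 = 9;  20 − 9 = 11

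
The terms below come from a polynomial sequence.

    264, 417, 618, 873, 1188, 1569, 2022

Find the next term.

Δ: 153, 201, 255, 315, 381, 453
Δ²: 48, 54, 60, 66, 72
Δ³: 6, 6, 6, 6
The third differences are constant (6).
72 + 6 = 78;  453 + 78 = 531;  2022 + 531 = 2553

2553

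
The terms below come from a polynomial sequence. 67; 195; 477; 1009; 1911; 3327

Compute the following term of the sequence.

First differences: 128  282  532  902  1416
Second differences: 154  250  370  514
Third differences: 96  120  144
Fourth differences: 24  24
Fourth differences constant at 24.
144 + 24 = 168;  514 + 168 = 682;  1416 + 682 = 2098;  3327 + 2098 = 5425

5425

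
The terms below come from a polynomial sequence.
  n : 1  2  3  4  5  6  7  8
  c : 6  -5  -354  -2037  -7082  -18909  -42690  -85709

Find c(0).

3

Δ: -11, -349, -1683, -5045, -11827, -23781, -43019
Δ²: -338, -1334, -3362, -6782, -11954, -19238
Δ³: -996, -2028, -3420, -5172, -7284
Δ⁴: -1032, -1392, -1752, -2112
Δ⁵: -360, -360, -360
The fifth differences are constant at -360.
Work back: -1032 + 360 = -672;  -996 + 672 = -324;  -338 + 324 = -14;  -11 + 14 = 3;  6 − 3 = 3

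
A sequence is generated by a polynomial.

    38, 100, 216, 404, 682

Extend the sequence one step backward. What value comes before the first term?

12

62  116  188  278
54  72  90
18  18
The third differences are constant at 18.
Work back: 54 − 18 = 36;  62 − 36 = 26;  38 − 26 = 12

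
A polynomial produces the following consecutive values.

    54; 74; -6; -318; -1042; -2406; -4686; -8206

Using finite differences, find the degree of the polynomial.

Δ: 20, -80, -312, -724, -1364, -2280, -3520
Δ²: -100, -232, -412, -640, -916, -1240
Δ³: -132, -180, -228, -276, -324
Δ⁴: -48, -48, -48, -48
The fourth differences are constant, so the polynomial has degree 4.

4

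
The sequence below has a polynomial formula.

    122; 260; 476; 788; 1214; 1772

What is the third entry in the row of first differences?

D1: 138, 216, 312, 426, 558
D2: 78, 96, 114, 132
D3: 18, 18, 18

312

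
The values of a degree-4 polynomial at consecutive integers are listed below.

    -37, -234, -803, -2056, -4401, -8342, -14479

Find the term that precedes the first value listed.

4

D1: -197, -569, -1253, -2345, -3941, -6137
D2: -372, -684, -1092, -1596, -2196
D3: -312, -408, -504, -600
D4: -96, -96, -96
The fourth differences are constant at -96.
Work back: -312 + 96 = -216;  -372 + 216 = -156;  -197 + 156 = -41;  -37 + 41 = 4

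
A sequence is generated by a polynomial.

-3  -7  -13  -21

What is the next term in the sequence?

-31

-4 , -6 , -8
-2 , -2
The second differences are constant (-2).
-8 − 2 = -10;  -21 − 10 = -31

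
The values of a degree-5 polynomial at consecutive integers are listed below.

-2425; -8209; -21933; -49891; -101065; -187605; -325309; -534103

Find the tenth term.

-1268185

D1: -5784, -13724, -27958, -51174, -86540, -137704, -208794
D2: -7940, -14234, -23216, -35366, -51164, -71090
D3: -6294, -8982, -12150, -15798, -19926
D4: -2688, -3168, -3648, -4128
D5: -480, -480, -480
Constant fifth difference = -480, so extend:
-4128 − 480 = -4608;  -19926 − 4608 = -24534;  -71090 − 24534 = -95624;  -208794 − 95624 = -304418;  -534103 − 304418 = -838521
-4608 − 480 = -5088;  -24534 − 5088 = -29622;  -95624 − 29622 = -125246;  -304418 − 125246 = -429664;  -838521 − 429664 = -1268185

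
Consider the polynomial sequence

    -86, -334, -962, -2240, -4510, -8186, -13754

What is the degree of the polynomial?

4

First differences: -248, -628, -1278, -2270, -3676, -5568
Second differences: -380, -650, -992, -1406, -1892
Third differences: -270, -342, -414, -486
Fourth differences: -72, -72, -72
The fourth differences are constant, so the polynomial has degree 4.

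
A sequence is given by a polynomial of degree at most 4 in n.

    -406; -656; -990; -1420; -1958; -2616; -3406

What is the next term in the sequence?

-4340

D1: -250, -334, -430, -538, -658, -790
D2: -84, -96, -108, -120, -132
D3: -12, -12, -12, -12
Third differences constant at -12.
-132 − 12 = -144;  -790 − 144 = -934;  -3406 − 934 = -4340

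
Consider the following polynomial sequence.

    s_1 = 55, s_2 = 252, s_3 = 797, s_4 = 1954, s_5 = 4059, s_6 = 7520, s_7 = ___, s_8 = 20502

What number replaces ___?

12817

Using the first 6 terms:
D1: 197  545  1157  2105  3461
D2: 348  612  948  1356
D3: 264  336  408
D4: 72  72
Constant fourth difference = 72.
Extend forward: 408 + 72 = 480;  1356 + 480 = 1836;  3461 + 1836 = 5297;  7520 + 5297 = 12817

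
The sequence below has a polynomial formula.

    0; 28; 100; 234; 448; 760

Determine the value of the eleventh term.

4420

D1: 28, 72, 134, 214, 312
D2: 44, 62, 80, 98
D3: 18, 18, 18
Third differences constant at 18.
98 + 18 = 116;  312 + 116 = 428;  760 + 428 = 1188
116 + 18 = 134;  428 + 134 = 562;  1188 + 562 = 1750
134 + 18 = 152;  562 + 152 = 714;  1750 + 714 = 2464
152 + 18 = 170;  714 + 170 = 884;  2464 + 884 = 3348
170 + 18 = 188;  884 + 188 = 1072;  3348 + 1072 = 4420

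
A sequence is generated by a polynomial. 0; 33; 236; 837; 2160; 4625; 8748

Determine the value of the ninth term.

24512

D1: 33, 203, 601, 1323, 2465, 4123
D2: 170, 398, 722, 1142, 1658
D3: 228, 324, 420, 516
D4: 96, 96, 96
The fourth differences are constant (96).
516 + 96 = 612;  1658 + 612 = 2270;  4123 + 2270 = 6393;  8748 + 6393 = 15141
612 + 96 = 708;  2270 + 708 = 2978;  6393 + 2978 = 9371;  15141 + 9371 = 24512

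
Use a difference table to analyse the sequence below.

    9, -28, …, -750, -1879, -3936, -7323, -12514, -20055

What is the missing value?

-219

Using the last 6 terms:
-1129  -2057  -3387  -5191  -7541
-928  -1330  -1804  -2350
-402  -474  -546
-72  -72
Constant fourth difference = -72.
Extend backward: -402 + 72 = -330;  -928 + 330 = -598;  -1129 + 598 = -531;  -750 + 531 = -219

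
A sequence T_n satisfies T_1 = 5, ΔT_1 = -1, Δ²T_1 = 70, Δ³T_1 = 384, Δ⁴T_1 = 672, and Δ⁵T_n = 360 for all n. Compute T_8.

Build the table forward from the leading diagonal:
Δ⁵: 360  360  360  360  360  360  360  360
Δ⁴: 672  1032  1392  1752  2112  2472  2832  3192
Δ³: 384  1056  2088  3480  5232  7344  9816  12648
Δ²: 70  454  1510  3598  7078  12310  19654  29470
Δ: -1  69  523  2033  5631  12709  25019  44673
T: 5  4  73  596  2629  8260  20969  45988

45988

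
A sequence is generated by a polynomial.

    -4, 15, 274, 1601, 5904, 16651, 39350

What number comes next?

82029

19, 259, 1327, 4303, 10747, 22699
240, 1068, 2976, 6444, 11952
828, 1908, 3468, 5508
1080, 1560, 2040
480, 480
Fifth differences constant at 480.
2040 + 480 = 2520;  5508 + 2520 = 8028;  11952 + 8028 = 19980;  22699 + 19980 = 42679;  39350 + 42679 = 82029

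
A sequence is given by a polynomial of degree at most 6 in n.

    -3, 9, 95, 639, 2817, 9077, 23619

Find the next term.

52875

D1: 12  86  544  2178  6260  14542
D2: 74  458  1634  4082  8282
D3: 384  1176  2448  4200
D4: 792  1272  1752
D5: 480  480
Constant fifth difference = 480, so extend:
1752 + 480 = 2232;  4200 + 2232 = 6432;  8282 + 6432 = 14714;  14542 + 14714 = 29256;  23619 + 29256 = 52875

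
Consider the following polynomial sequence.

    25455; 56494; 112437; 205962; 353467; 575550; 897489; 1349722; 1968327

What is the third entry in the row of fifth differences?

480

Δ: 31039, 55943, 93525, 147505, 222083, 321939, 452233, 618605
Δ²: 24904, 37582, 53980, 74578, 99856, 130294, 166372
Δ³: 12678, 16398, 20598, 25278, 30438, 36078
Δ⁴: 3720, 4200, 4680, 5160, 5640
Δ⁵: 480, 480, 480, 480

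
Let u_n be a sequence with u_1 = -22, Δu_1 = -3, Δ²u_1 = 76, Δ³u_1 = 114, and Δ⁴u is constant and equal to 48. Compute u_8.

Build the table forward from the leading diagonal:
D4: 48  48  48  48  48  48  48  48
D3: 114  162  210  258  306  354  402  450
D2: 76  190  352  562  820  1126  1480  1882
D1: -3  73  263  615  1177  1997  3123  4603
u: -22  -25  48  311  926  2103  4100  7223

7223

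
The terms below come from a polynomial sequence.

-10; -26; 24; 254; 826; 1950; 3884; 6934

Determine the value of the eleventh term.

26560

Δ: -16, 50, 230, 572, 1124, 1934, 3050
Δ²: 66, 180, 342, 552, 810, 1116
Δ³: 114, 162, 210, 258, 306
Δ⁴: 48, 48, 48, 48
The fourth differences are constant (48).
306 + 48 = 354;  1116 + 354 = 1470;  3050 + 1470 = 4520;  6934 + 4520 = 11454
354 + 48 = 402;  1470 + 402 = 1872;  4520 + 1872 = 6392;  11454 + 6392 = 17846
402 + 48 = 450;  1872 + 450 = 2322;  6392 + 2322 = 8714;  17846 + 8714 = 26560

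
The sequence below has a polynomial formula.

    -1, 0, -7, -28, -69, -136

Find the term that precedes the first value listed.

1, -7, -21, -41, -67
-8, -14, -20, -26
-6, -6, -6
The third differences are constant at -6.
Work back: -8 + 6 = -2;  1 + 2 = 3;  -1 − 3 = -4

-4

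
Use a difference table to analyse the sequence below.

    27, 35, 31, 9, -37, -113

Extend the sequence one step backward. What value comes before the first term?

13

D1: 8, -4, -22, -46, -76
D2: -12, -18, -24, -30
D3: -6, -6, -6
The third differences are constant at -6.
Work back: -12 + 6 = -6;  8 + 6 = 14;  27 − 14 = 13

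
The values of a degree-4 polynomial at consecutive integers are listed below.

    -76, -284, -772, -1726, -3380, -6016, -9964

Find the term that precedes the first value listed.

-208  -488  -954  -1654  -2636  -3948
-280  -466  -700  -982  -1312
-186  -234  -282  -330
-48  -48  -48
The fourth differences are constant at -48.
Work back: -186 + 48 = -138;  -280 + 138 = -142;  -208 + 142 = -66;  -76 + 66 = -10

-10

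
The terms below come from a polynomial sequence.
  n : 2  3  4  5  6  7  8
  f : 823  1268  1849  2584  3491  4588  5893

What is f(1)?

496

445  581  735  907  1097  1305
136  154  172  190  208
18  18  18  18
The third differences are constant at 18.
Work back: 136 − 18 = 118;  445 − 118 = 327;  823 − 327 = 496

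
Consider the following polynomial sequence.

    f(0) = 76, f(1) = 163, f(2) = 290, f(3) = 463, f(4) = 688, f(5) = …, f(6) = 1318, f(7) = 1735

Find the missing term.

Using the first 5 terms:
First differences: 87, 127, 173, 225
Second differences: 40, 46, 52
Third differences: 6, 6
Constant third difference = 6.
Extend forward: 52 + 6 = 58;  225 + 58 = 283;  688 + 283 = 971

971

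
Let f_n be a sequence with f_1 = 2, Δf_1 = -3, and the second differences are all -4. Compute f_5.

Build the table forward from the leading diagonal:
D2: -4  -4  -4  -4  -4
D1: -3  -7  -11  -15  -19
f: 2  -1  -8  -19  -34

-34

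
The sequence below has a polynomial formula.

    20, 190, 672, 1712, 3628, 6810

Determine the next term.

11720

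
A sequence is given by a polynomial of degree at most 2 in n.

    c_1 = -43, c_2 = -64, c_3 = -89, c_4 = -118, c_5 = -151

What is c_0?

-26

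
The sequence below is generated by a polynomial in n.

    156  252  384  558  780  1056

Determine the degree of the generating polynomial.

D1: 96, 132, 174, 222, 276
D2: 36, 42, 48, 54
D3: 6, 6, 6
The third differences are constant, so the polynomial has degree 3.

3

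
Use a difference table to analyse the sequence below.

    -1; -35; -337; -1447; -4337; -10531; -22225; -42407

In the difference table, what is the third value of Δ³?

-1524

Δ: -34, -302, -1110, -2890, -6194, -11694, -20182
Δ²: -268, -808, -1780, -3304, -5500, -8488
Δ³: -540, -972, -1524, -2196, -2988
Δ⁴: -432, -552, -672, -792
Δ⁵: -120, -120, -120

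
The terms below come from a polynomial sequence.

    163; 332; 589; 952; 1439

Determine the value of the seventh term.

2857

D1: 169  257  363  487
D2: 88  106  124
D3: 18  18
Third differences constant at 18.
124 + 18 = 142;  487 + 142 = 629;  1439 + 629 = 2068
142 + 18 = 160;  629 + 160 = 789;  2068 + 789 = 2857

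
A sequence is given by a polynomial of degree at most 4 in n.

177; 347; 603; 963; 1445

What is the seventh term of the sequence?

2847

Δ: 170, 256, 360, 482
Δ²: 86, 104, 122
Δ³: 18, 18
The third differences are constant (18).
122 + 18 = 140;  482 + 140 = 622;  1445 + 622 = 2067
140 + 18 = 158;  622 + 158 = 780;  2067 + 780 = 2847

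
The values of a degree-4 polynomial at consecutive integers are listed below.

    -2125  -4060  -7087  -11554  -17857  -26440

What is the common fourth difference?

D1: -1935, -3027, -4467, -6303, -8583
D2: -1092, -1440, -1836, -2280
D3: -348, -396, -444
D4: -48, -48

-48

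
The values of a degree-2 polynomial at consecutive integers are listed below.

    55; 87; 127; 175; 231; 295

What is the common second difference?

Δ: 32, 40, 48, 56, 64
Δ²: 8, 8, 8, 8

8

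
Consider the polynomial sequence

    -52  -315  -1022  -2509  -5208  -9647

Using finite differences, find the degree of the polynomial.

-263, -707, -1487, -2699, -4439
-444, -780, -1212, -1740
-336, -432, -528
-96, -96
The fourth differences are constant, so the polynomial has degree 4.

4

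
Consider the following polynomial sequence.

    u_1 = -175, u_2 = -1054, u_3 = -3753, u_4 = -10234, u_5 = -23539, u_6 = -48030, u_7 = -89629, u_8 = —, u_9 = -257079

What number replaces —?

Using the first 7 terms:
D1: -879, -2699, -6481, -13305, -24491, -41599
D2: -1820, -3782, -6824, -11186, -17108
D3: -1962, -3042, -4362, -5922
D4: -1080, -1320, -1560
D5: -240, -240
Constant fifth difference = -240.
Extend forward: -1560 − 240 = -1800;  -5922 − 1800 = -7722;  -17108 − 7722 = -24830;  -41599 − 24830 = -66429;  -89629 − 66429 = -156058

-156058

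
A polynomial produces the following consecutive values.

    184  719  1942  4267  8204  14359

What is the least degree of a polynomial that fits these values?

4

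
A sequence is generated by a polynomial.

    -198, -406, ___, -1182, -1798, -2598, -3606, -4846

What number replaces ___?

-726

Using the last 5 terms:
-616  -800  -1008  -1240
-184  -208  -232
-24  -24
Constant third difference = -24.
Extend backward: -184 + 24 = -160;  -616 + 160 = -456;  -1182 + 456 = -726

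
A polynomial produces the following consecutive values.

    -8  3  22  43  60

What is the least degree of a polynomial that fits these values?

3

11, 19, 21, 17
8, 2, -4
-6, -6
The third differences are constant, so the polynomial has degree 3.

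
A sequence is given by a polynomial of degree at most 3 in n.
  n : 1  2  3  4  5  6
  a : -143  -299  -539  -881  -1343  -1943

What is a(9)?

Δ: -156  -240  -342  -462  -600
Δ²: -84  -102  -120  -138
Δ³: -18  -18  -18
The third differences are constant (-18).
-138 − 18 = -156;  -600 − 156 = -756;  -1943 − 756 = -2699
-156 − 18 = -174;  -756 − 174 = -930;  -2699 − 930 = -3629
-174 − 18 = -192;  -930 − 192 = -1122;  -3629 − 1122 = -4751

-4751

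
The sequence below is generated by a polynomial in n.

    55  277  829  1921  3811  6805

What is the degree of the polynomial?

D1: 222, 552, 1092, 1890, 2994
D2: 330, 540, 798, 1104
D3: 210, 258, 306
D4: 48, 48
The fourth differences are constant, so the polynomial has degree 4.

4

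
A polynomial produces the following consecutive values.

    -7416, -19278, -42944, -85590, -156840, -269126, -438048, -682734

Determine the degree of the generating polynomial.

D1: -11862, -23666, -42646, -71250, -112286, -168922, -244686
D2: -11804, -18980, -28604, -41036, -56636, -75764
D3: -7176, -9624, -12432, -15600, -19128
D4: -2448, -2808, -3168, -3528
D5: -360, -360, -360
The fifth differences are constant, so the polynomial has degree 5.

5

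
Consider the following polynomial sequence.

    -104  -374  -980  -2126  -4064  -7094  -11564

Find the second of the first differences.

Δ: -270, -606, -1146, -1938, -3030, -4470
Δ²: -336, -540, -792, -1092, -1440
Δ³: -204, -252, -300, -348
Δ⁴: -48, -48, -48

-606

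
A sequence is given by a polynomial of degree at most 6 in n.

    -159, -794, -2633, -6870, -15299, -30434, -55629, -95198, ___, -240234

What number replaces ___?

-154535

Using the first 8 terms:
Δ: -635  -1839  -4237  -8429  -15135  -25195  -39569
Δ²: -1204  -2398  -4192  -6706  -10060  -14374
Δ³: -1194  -1794  -2514  -3354  -4314
Δ⁴: -600  -720  -840  -960
Δ⁵: -120  -120  -120
Constant fifth difference = -120.
Extend forward: -960 − 120 = -1080;  -4314 − 1080 = -5394;  -14374 − 5394 = -19768;  -39569 − 19768 = -59337;  -95198 − 59337 = -154535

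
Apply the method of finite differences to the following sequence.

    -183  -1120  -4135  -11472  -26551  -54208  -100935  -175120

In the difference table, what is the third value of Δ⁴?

First differences: -937, -3015, -7337, -15079, -27657, -46727, -74185
Second differences: -2078, -4322, -7742, -12578, -19070, -27458
Third differences: -2244, -3420, -4836, -6492, -8388
Fourth differences: -1176, -1416, -1656, -1896
Fifth differences: -240, -240, -240

-1656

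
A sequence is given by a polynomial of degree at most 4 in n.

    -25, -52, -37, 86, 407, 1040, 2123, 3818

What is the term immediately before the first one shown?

-27, 15, 123, 321, 633, 1083, 1695
42, 108, 198, 312, 450, 612
66, 90, 114, 138, 162
24, 24, 24, 24
The fourth differences are constant at 24.
Work back: 66 − 24 = 42;  42 − 42 = 0;  -27 + 0 = -27;  -25 + 27 = 2

2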